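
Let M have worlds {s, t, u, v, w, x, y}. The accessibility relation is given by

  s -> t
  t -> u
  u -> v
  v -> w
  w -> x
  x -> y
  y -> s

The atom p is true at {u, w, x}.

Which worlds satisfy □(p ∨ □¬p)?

{t, v, w, x, y}

s: successors {t}; p ∨ □¬p there: t:F. ✗
t: successors {u}; p ∨ □¬p there: u:T. ✓
u: successors {v}; p ∨ □¬p there: v:F. ✗
v: successors {w}; p ∨ □¬p there: w:T. ✓
w: successors {x}; p ∨ □¬p there: x:T. ✓
x: successors {y}; p ∨ □¬p there: y:T. ✓
y: successors {s}; p ∨ □¬p there: s:T. ✓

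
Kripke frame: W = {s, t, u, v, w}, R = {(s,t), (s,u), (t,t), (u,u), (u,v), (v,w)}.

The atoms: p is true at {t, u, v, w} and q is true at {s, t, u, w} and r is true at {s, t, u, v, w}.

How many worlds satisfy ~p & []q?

1

s: ~p is T, []q is T. ✓
t: ~p is F, []q is T. ✗
u: ~p is F, []q is F. ✗
v: ~p is F, []q is T. ✗
w: ~p is F, []q is T. ✗
Satisfying worlds: {s}.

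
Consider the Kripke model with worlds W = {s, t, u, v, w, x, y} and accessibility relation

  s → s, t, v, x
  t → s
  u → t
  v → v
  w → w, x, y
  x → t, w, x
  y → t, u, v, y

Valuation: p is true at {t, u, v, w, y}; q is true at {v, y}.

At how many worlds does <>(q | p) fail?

1

s: successors {s, t, v, x}; q | p there: s:F, t:T, v:T, x:F. ✓
t: successors {s}; q | p there: s:F. ✗
u: successors {t}; q | p there: t:T. ✓
v: successors {v}; q | p there: v:T. ✓
w: successors {w, x, y}; q | p there: w:T, x:F, y:T. ✓
x: successors {t, w, x}; q | p there: t:T, w:T, x:F. ✓
y: successors {t, u, v, y}; q | p there: t:T, u:T, v:T, y:T. ✓
Satisfying worlds: {s, u, v, w, x, y}.
So <>(q | p) fails at the other 1 world.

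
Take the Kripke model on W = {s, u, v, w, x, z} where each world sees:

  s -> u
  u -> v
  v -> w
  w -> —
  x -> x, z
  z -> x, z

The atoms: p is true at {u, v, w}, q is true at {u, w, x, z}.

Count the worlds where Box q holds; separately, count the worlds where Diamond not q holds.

5 and 1

For Box q:
s: successors {u}; q there: u:T. ✓
u: successors {v}; q there: v:F. ✗
v: successors {w}; q there: w:T. ✓
w: no successors, so Box q holds vacuously. ✓
x: successors {x, z}; q there: x:T, z:T. ✓
z: successors {x, z}; q there: x:T, z:T. ✓
— 5 worlds.
For Diamond not q:
s: successors {u}; not q there: u:F. ✗
u: successors {v}; not q there: v:T. ✓
v: successors {w}; not q there: w:F. ✗
w: no successors, so Diamond not q fails. ✗
x: successors {x, z}; not q there: x:F, z:F. ✗
z: successors {x, z}; not q there: x:F, z:F. ✗
— 1 world.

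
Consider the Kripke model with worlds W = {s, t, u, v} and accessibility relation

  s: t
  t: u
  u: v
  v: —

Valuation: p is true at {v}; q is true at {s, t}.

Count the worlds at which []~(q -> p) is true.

s: successors {t}; ~(q -> p) there: t:T. ✓
t: successors {u}; ~(q -> p) there: u:F. ✗
u: successors {v}; ~(q -> p) there: v:F. ✗
v: no successors, so []~(q -> p) holds vacuously. ✓
Satisfying worlds: {s, v}.

2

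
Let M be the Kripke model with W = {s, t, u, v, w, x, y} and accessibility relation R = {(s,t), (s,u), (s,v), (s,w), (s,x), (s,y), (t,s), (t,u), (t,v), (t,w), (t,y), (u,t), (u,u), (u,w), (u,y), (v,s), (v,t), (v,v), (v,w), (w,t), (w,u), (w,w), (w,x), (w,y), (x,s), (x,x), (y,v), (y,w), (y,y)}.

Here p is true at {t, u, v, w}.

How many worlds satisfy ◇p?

s: successors {t, u, v, w, x, y}; p there: t:T, u:T, v:T, w:T, x:F, y:F. ✓
t: successors {s, u, v, w, y}; p there: s:F, u:T, v:T, w:T, y:F. ✓
u: successors {t, u, w, y}; p there: t:T, u:T, w:T, y:F. ✓
v: successors {s, t, v, w}; p there: s:F, t:T, v:T, w:T. ✓
w: successors {t, u, w, x, y}; p there: t:T, u:T, w:T, x:F, y:F. ✓
x: successors {s, x}; p there: s:F, x:F. ✗
y: successors {v, w, y}; p there: v:T, w:T, y:F. ✓
Satisfying worlds: {s, t, u, v, w, y}.

6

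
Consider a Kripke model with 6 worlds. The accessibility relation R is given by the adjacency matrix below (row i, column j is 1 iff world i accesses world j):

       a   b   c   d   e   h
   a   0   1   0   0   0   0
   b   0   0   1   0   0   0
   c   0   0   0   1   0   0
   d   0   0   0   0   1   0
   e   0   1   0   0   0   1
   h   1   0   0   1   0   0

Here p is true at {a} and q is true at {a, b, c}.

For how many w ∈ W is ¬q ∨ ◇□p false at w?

3

a: ¬q is F, ◇□p is F. ✗
b: ¬q is F, ◇□p is F. ✗
c: ¬q is F, ◇□p is F. ✗
d: ¬q is T, ◇□p is F. ✓
e: ¬q is T, ◇□p is F. ✓
h: ¬q is T, ◇□p is F. ✓
Satisfying worlds: {d, e, h}.
So ¬q ∨ ◇□p fails at the other 3 worlds.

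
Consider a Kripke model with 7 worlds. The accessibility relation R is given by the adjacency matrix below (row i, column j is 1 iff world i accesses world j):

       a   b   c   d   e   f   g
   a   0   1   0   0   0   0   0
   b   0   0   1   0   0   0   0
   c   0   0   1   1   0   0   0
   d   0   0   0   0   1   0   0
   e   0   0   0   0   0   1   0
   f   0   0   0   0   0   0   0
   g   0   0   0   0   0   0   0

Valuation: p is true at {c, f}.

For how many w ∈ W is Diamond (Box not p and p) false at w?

a: successors {b}; Box not p and p there: b:F. ✗
b: successors {c}; Box not p and p there: c:F. ✗
c: successors {c, d}; Box not p and p there: c:F, d:F. ✗
d: successors {e}; Box not p and p there: e:F. ✗
e: successors {f}; Box not p and p there: f:T. ✓
f: no successors, so Diamond (Box not p and p) fails. ✗
g: no successors, so Diamond (Box not p and p) fails. ✗
Satisfying worlds: {e}.
So Diamond (Box not p and p) fails at the other 6 worlds.

6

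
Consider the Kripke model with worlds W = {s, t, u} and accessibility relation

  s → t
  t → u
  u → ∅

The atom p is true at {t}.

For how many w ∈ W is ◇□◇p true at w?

1

s: successors {t}; □◇p there: t:F. ✗
t: successors {u}; □◇p there: u:T. ✓
u: no successors, so ◇□◇p fails. ✗
Satisfying worlds: {t}.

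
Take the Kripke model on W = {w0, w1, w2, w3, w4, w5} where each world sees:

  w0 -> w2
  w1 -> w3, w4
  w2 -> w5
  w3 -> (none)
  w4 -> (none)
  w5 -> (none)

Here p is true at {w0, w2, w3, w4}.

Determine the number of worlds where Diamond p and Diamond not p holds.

w0: Diamond p is T, Diamond not p is F. ✗
w1: Diamond p is T, Diamond not p is F. ✗
w2: Diamond p is F, Diamond not p is T. ✗
w3: Diamond p is F, Diamond not p is F. ✗
w4: Diamond p is F, Diamond not p is F. ✗
w5: Diamond p is F, Diamond not p is F. ✗
Satisfying worlds: ∅.

0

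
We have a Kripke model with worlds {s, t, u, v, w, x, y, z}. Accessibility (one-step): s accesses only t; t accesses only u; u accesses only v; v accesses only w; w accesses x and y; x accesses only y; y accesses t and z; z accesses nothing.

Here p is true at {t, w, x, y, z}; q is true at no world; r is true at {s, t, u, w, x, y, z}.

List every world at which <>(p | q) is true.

s: successors {t}; p | q there: t:T. ✓
t: successors {u}; p | q there: u:F. ✗
u: successors {v}; p | q there: v:F. ✗
v: successors {w}; p | q there: w:T. ✓
w: successors {x, y}; p | q there: x:T, y:T. ✓
x: successors {y}; p | q there: y:T. ✓
y: successors {t, z}; p | q there: t:T, z:T. ✓
z: no successors, so <>(p | q) fails. ✗

{s, v, w, x, y}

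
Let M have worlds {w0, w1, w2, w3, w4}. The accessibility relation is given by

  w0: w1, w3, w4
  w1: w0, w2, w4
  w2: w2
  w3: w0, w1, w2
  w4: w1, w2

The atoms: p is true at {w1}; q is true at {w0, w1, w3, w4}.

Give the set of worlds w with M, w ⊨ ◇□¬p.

{w0, w1, w2, w3, w4}

w0: successors {w1, w3, w4}; □¬p there: w1:T, w3:F, w4:F. ✓
w1: successors {w0, w2, w4}; □¬p there: w0:F, w2:T, w4:F. ✓
w2: successors {w2}; □¬p there: w2:T. ✓
w3: successors {w0, w1, w2}; □¬p there: w0:F, w1:T, w2:T. ✓
w4: successors {w1, w2}; □¬p there: w1:T, w2:T. ✓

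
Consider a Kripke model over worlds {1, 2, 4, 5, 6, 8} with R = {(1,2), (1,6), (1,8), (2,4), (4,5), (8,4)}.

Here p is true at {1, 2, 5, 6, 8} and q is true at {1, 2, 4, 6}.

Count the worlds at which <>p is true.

1: successors {2, 6, 8}; p there: 2:T, 6:T, 8:T. ✓
2: successors {4}; p there: 4:F. ✗
4: successors {5}; p there: 5:T. ✓
5: no successors, so <>p fails. ✗
6: no successors, so <>p fails. ✗
8: successors {4}; p there: 4:F. ✗
Satisfying worlds: {1, 4}.

2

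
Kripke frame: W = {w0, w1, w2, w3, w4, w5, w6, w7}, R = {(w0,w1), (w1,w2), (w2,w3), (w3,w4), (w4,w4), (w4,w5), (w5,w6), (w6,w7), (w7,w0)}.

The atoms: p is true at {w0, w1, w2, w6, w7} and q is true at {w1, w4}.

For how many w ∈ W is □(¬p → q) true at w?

w0: successors {w1}; ¬p → q there: w1:T. ✓
w1: successors {w2}; ¬p → q there: w2:T. ✓
w2: successors {w3}; ¬p → q there: w3:F. ✗
w3: successors {w4}; ¬p → q there: w4:T. ✓
w4: successors {w4, w5}; ¬p → q there: w4:T, w5:F. ✗
w5: successors {w6}; ¬p → q there: w6:T. ✓
w6: successors {w7}; ¬p → q there: w7:T. ✓
w7: successors {w0}; ¬p → q there: w0:T. ✓
Satisfying worlds: {w0, w1, w3, w5, w6, w7}.

6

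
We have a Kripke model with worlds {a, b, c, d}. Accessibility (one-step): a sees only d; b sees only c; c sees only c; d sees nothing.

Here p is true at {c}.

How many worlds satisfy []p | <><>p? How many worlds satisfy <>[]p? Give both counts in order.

3 and 3

For []p | <><>p:
a: []p is F, <><>p is F. ✗
b: []p is T, <><>p is T. ✓
c: []p is T, <><>p is T. ✓
d: []p is T, <><>p is F. ✓
— 3 worlds.
For <>[]p:
a: successors {d}; []p there: d:T. ✓
b: successors {c}; []p there: c:T. ✓
c: successors {c}; []p there: c:T. ✓
d: no successors, so <>[]p fails. ✗
— 3 worlds.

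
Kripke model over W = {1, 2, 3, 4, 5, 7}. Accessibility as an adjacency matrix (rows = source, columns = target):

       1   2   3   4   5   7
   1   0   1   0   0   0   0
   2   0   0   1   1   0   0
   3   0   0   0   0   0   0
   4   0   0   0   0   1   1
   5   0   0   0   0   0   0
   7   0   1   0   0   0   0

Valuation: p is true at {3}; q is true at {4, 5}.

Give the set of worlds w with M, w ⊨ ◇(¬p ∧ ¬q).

{1, 4, 7}

1: successors {2}; ¬p ∧ ¬q there: 2:T. ✓
2: successors {3, 4}; ¬p ∧ ¬q there: 3:F, 4:F. ✗
3: no successors, so ◇(¬p ∧ ¬q) fails. ✗
4: successors {5, 7}; ¬p ∧ ¬q there: 5:F, 7:T. ✓
5: no successors, so ◇(¬p ∧ ¬q) fails. ✗
7: successors {2}; ¬p ∧ ¬q there: 2:T. ✓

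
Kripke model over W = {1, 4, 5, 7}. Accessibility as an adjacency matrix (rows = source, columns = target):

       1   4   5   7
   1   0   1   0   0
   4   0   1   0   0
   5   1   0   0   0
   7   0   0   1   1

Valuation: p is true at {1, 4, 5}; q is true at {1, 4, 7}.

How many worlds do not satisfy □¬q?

4

1: successors {4}; ¬q there: 4:F. ✗
4: successors {4}; ¬q there: 4:F. ✗
5: successors {1}; ¬q there: 1:F. ✗
7: successors {5, 7}; ¬q there: 5:T, 7:F. ✗
Satisfying worlds: ∅.
So □¬q fails at the other 4 worlds.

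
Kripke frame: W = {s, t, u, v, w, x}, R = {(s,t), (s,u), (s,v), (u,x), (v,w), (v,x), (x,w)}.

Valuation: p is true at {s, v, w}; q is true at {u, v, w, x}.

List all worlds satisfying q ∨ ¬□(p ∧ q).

{s, u, v, w, x}

s: q is F, ¬□(p ∧ q) is T. ✓
t: q is F, ¬□(p ∧ q) is F. ✗
u: q is T, ¬□(p ∧ q) is T. ✓
v: q is T, ¬□(p ∧ q) is T. ✓
w: q is T, ¬□(p ∧ q) is F. ✓
x: q is T, ¬□(p ∧ q) is F. ✓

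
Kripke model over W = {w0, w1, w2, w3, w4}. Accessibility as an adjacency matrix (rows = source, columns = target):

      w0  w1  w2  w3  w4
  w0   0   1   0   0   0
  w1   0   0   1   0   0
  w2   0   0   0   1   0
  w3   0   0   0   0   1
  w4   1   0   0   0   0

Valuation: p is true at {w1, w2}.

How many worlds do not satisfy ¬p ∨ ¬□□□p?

w0: ¬p is T, ¬□□□p is T. ✓
w1: ¬p is F, ¬□□□p is T. ✓
w2: ¬p is F, ¬□□□p is T. ✓
w3: ¬p is T, ¬□□□p is F. ✓
w4: ¬p is T, ¬□□□p is F. ✓
Satisfying worlds: {w0, w1, w2, w3, w4}.
So ¬p ∨ ¬□□□p fails at the other 0 worlds.

0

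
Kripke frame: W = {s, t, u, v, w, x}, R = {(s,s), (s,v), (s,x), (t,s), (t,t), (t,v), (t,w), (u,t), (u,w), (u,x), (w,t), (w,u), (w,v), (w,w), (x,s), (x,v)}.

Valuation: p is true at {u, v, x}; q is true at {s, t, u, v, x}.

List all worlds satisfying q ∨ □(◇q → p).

s: q is T, □(◇q → p) is F. ✓
t: q is T, □(◇q → p) is F. ✓
u: q is T, □(◇q → p) is F. ✓
v: q is T, □(◇q → p) is T. ✓
w: q is F, □(◇q → p) is F. ✗
x: q is T, □(◇q → p) is F. ✓

{s, t, u, v, x}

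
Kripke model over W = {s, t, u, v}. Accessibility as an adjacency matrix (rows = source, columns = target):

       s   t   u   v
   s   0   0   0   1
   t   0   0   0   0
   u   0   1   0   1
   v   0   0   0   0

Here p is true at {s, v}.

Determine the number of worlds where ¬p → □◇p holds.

s: ¬p is F, □◇p is F. ✓
t: ¬p is T, □◇p is T. ✓
u: ¬p is T, □◇p is F. ✗
v: ¬p is F, □◇p is T. ✓
Satisfying worlds: {s, t, v}.

3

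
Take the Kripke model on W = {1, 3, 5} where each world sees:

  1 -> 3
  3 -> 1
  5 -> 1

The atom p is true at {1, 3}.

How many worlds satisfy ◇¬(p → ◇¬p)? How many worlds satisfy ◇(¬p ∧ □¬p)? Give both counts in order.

For ◇¬(p → ◇¬p):
1: successors {3}; ¬(p → ◇¬p) there: 3:T. ✓
3: successors {1}; ¬(p → ◇¬p) there: 1:T. ✓
5: successors {1}; ¬(p → ◇¬p) there: 1:T. ✓
— 3 worlds.
For ◇(¬p ∧ □¬p):
1: successors {3}; ¬p ∧ □¬p there: 3:F. ✗
3: successors {1}; ¬p ∧ □¬p there: 1:F. ✗
5: successors {1}; ¬p ∧ □¬p there: 1:F. ✗
— 0 worlds.

3 and 0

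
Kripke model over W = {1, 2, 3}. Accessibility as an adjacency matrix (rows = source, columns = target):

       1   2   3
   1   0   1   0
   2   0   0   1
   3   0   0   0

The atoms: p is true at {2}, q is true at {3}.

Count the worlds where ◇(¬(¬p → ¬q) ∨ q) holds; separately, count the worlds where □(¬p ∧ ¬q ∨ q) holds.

For ◇(¬(¬p → ¬q) ∨ q):
1: successors {2}; ¬(¬p → ¬q) ∨ q there: 2:F. ✗
2: successors {3}; ¬(¬p → ¬q) ∨ q there: 3:T. ✓
3: no successors, so ◇(¬(¬p → ¬q) ∨ q) fails. ✗
— 1 world.
For □(¬p ∧ ¬q ∨ q):
1: successors {2}; ¬p ∧ ¬q ∨ q there: 2:F. ✗
2: successors {3}; ¬p ∧ ¬q ∨ q there: 3:T. ✓
3: no successors, so □(¬p ∧ ¬q ∨ q) holds vacuously. ✓
— 2 worlds.

1 and 2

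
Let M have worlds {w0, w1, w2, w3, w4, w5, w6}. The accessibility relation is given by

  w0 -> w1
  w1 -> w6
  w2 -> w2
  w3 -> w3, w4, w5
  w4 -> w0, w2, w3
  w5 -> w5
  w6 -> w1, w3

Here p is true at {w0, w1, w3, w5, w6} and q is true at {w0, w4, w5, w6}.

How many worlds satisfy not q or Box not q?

5

w0: not q is F, Box not q is T. ✓
w1: not q is T, Box not q is F. ✓
w2: not q is T, Box not q is T. ✓
w3: not q is T, Box not q is F. ✓
w4: not q is F, Box not q is F. ✗
w5: not q is F, Box not q is F. ✗
w6: not q is F, Box not q is T. ✓
Satisfying worlds: {w0, w1, w2, w3, w6}.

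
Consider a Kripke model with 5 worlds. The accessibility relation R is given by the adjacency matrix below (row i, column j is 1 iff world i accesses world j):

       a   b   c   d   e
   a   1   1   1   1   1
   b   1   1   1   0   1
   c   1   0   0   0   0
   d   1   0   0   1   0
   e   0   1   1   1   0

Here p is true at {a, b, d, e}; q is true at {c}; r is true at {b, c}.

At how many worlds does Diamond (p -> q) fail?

2

a: successors {a, b, c, d, e}; p -> q there: a:F, b:F, c:T, d:F, e:F. ✓
b: successors {a, b, c, e}; p -> q there: a:F, b:F, c:T, e:F. ✓
c: successors {a}; p -> q there: a:F. ✗
d: successors {a, d}; p -> q there: a:F, d:F. ✗
e: successors {b, c, d}; p -> q there: b:F, c:T, d:F. ✓
Satisfying worlds: {a, b, e}.
So Diamond (p -> q) fails at the other 2 worlds.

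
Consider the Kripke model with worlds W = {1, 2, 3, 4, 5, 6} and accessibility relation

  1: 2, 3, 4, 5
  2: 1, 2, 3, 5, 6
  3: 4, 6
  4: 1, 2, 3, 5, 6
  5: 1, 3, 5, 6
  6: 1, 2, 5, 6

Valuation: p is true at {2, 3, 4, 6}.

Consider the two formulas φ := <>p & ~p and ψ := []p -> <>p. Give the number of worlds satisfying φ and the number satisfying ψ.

2 and 6

For <>p & ~p:
1: <>p is T, ~p is T. ✓
2: <>p is T, ~p is F. ✗
3: <>p is T, ~p is F. ✗
4: <>p is T, ~p is F. ✗
5: <>p is T, ~p is T. ✓
6: <>p is T, ~p is F. ✗
— 2 worlds.
For []p -> <>p:
1: []p is F, <>p is T. ✓
2: []p is F, <>p is T. ✓
3: []p is T, <>p is T. ✓
4: []p is F, <>p is T. ✓
5: []p is F, <>p is T. ✓
6: []p is F, <>p is T. ✓
— 6 worlds.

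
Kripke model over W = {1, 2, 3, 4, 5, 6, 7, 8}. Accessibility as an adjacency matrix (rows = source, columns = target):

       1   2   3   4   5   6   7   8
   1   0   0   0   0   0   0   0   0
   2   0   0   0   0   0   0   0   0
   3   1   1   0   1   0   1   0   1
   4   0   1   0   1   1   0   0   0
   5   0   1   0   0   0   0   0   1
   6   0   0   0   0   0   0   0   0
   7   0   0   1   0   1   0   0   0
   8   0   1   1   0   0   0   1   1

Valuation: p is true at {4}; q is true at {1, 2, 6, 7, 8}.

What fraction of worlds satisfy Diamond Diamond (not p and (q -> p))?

1: no successors, so Diamond Diamond (not p and (q -> p)) fails. ✗
2: no successors, so Diamond Diamond (not p and (q -> p)) fails. ✗
3: successors {1, 2, 4, 6, 8}; Diamond (not p and (q -> p)) there: 1:F, 2:F, 4:T, 6:F, 8:T. ✓
4: successors {2, 4, 5}; Diamond (not p and (q -> p)) there: 2:F, 4:T, 5:F. ✓
5: successors {2, 8}; Diamond (not p and (q -> p)) there: 2:F, 8:T. ✓
6: no successors, so Diamond Diamond (not p and (q -> p)) fails. ✗
7: successors {3, 5}; Diamond (not p and (q -> p)) there: 3:F, 5:F. ✗
8: successors {2, 3, 7, 8}; Diamond (not p and (q -> p)) there: 2:F, 3:F, 7:T, 8:T. ✓
That's 4 of 8 worlds, so 4/8 = 1/2.

1/2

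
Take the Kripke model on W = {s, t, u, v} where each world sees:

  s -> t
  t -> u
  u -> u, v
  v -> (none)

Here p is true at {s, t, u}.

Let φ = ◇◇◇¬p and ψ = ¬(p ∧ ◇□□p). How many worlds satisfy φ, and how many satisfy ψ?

3 and 3

For ◇◇◇¬p:
s: successors {t}; ◇◇¬p there: t:T. ✓
t: successors {u}; ◇◇¬p there: u:T. ✓
u: successors {u, v}; ◇◇¬p there: u:T, v:F. ✓
v: no successors, so ◇◇◇¬p fails. ✗
— 3 worlds.
For ¬(p ∧ ◇□□p):
s: p ∧ ◇□□p is F. ✓
t: p ∧ ◇□□p is F. ✓
u: p ∧ ◇□□p is T. ✗
v: p ∧ ◇□□p is F. ✓
— 3 worlds.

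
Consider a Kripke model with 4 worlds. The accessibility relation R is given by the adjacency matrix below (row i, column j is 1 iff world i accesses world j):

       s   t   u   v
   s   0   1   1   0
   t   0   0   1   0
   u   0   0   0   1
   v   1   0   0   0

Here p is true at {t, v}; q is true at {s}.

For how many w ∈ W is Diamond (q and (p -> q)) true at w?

1

s: successors {t, u}; q and (p -> q) there: t:F, u:F. ✗
t: successors {u}; q and (p -> q) there: u:F. ✗
u: successors {v}; q and (p -> q) there: v:F. ✗
v: successors {s}; q and (p -> q) there: s:T. ✓
Satisfying worlds: {v}.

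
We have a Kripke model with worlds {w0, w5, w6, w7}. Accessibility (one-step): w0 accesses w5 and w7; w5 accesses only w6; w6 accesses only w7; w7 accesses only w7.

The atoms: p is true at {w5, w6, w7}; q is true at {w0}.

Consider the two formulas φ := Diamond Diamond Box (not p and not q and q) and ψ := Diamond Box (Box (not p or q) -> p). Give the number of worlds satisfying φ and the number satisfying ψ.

0 and 4

For Diamond Diamond Box (not p and not q and q):
w0: successors {w5, w7}; Diamond Box (not p and not q and q) there: w5:F, w7:F. ✗
w5: successors {w6}; Diamond Box (not p and not q and q) there: w6:F. ✗
w6: successors {w7}; Diamond Box (not p and not q and q) there: w7:F. ✗
w7: successors {w7}; Diamond Box (not p and not q and q) there: w7:F. ✗
— 0 worlds.
For Diamond Box (Box (not p or q) -> p):
w0: successors {w5, w7}; Box (Box (not p or q) -> p) there: w5:T, w7:T. ✓
w5: successors {w6}; Box (Box (not p or q) -> p) there: w6:T. ✓
w6: successors {w7}; Box (Box (not p or q) -> p) there: w7:T. ✓
w7: successors {w7}; Box (Box (not p or q) -> p) there: w7:T. ✓
— 4 worlds.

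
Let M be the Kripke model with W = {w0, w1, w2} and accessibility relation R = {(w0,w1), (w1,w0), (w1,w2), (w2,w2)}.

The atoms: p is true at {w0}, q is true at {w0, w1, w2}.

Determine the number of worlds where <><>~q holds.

w0: successors {w1}; <>~q there: w1:F. ✗
w1: successors {w0, w2}; <>~q there: w0:F, w2:F. ✗
w2: successors {w2}; <>~q there: w2:F. ✗
Satisfying worlds: ∅.

0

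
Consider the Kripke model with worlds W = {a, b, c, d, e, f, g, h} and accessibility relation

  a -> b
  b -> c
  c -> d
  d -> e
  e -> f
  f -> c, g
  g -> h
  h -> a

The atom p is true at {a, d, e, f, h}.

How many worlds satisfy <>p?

5

a: successors {b}; p there: b:F. ✗
b: successors {c}; p there: c:F. ✗
c: successors {d}; p there: d:T. ✓
d: successors {e}; p there: e:T. ✓
e: successors {f}; p there: f:T. ✓
f: successors {c, g}; p there: c:F, g:F. ✗
g: successors {h}; p there: h:T. ✓
h: successors {a}; p there: a:T. ✓
Satisfying worlds: {c, d, e, g, h}.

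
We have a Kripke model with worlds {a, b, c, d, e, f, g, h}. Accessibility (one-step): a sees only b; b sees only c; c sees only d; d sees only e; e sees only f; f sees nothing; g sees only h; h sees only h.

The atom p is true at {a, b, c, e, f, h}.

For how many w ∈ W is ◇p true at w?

6

a: successors {b}; p there: b:T. ✓
b: successors {c}; p there: c:T. ✓
c: successors {d}; p there: d:F. ✗
d: successors {e}; p there: e:T. ✓
e: successors {f}; p there: f:T. ✓
f: no successors, so ◇p fails. ✗
g: successors {h}; p there: h:T. ✓
h: successors {h}; p there: h:T. ✓
Satisfying worlds: {a, b, d, e, g, h}.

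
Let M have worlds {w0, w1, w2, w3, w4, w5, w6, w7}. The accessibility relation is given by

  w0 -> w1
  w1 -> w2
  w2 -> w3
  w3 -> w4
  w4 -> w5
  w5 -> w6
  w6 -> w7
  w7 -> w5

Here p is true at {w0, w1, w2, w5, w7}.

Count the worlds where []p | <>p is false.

3

w0: []p is T, <>p is T. ✓
w1: []p is T, <>p is T. ✓
w2: []p is F, <>p is F. ✗
w3: []p is F, <>p is F. ✗
w4: []p is T, <>p is T. ✓
w5: []p is F, <>p is F. ✗
w6: []p is T, <>p is T. ✓
w7: []p is T, <>p is T. ✓
Satisfying worlds: {w0, w1, w4, w6, w7}.
So []p | <>p fails at the other 3 worlds.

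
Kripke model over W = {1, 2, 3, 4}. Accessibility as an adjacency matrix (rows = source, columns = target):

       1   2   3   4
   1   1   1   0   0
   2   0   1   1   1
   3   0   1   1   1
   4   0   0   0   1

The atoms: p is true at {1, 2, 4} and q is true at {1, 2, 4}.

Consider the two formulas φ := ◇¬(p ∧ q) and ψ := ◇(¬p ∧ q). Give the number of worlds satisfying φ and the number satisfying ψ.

2 and 0

For ◇¬(p ∧ q):
1: successors {1, 2}; ¬(p ∧ q) there: 1:F, 2:F. ✗
2: successors {2, 3, 4}; ¬(p ∧ q) there: 2:F, 3:T, 4:F. ✓
3: successors {2, 3, 4}; ¬(p ∧ q) there: 2:F, 3:T, 4:F. ✓
4: successors {4}; ¬(p ∧ q) there: 4:F. ✗
— 2 worlds.
For ◇(¬p ∧ q):
1: successors {1, 2}; ¬p ∧ q there: 1:F, 2:F. ✗
2: successors {2, 3, 4}; ¬p ∧ q there: 2:F, 3:F, 4:F. ✗
3: successors {2, 3, 4}; ¬p ∧ q there: 2:F, 3:F, 4:F. ✗
4: successors {4}; ¬p ∧ q there: 4:F. ✗
— 0 worlds.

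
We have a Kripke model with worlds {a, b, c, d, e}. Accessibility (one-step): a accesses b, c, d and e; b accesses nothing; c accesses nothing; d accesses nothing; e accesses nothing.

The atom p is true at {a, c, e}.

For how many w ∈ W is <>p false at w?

4

a: successors {b, c, d, e}; p there: b:F, c:T, d:F, e:T. ✓
b: no successors, so <>p fails. ✗
c: no successors, so <>p fails. ✗
d: no successors, so <>p fails. ✗
e: no successors, so <>p fails. ✗
Satisfying worlds: {a}.
So <>p fails at the other 4 worlds.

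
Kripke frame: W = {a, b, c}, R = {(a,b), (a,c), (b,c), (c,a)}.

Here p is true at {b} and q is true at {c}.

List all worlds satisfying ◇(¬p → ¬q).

{a, c}

a: successors {b, c}; ¬p → ¬q there: b:T, c:F. ✓
b: successors {c}; ¬p → ¬q there: c:F. ✗
c: successors {a}; ¬p → ¬q there: a:T. ✓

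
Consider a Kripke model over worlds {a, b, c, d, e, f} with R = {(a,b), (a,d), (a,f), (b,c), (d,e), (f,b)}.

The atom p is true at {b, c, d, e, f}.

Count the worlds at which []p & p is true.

a: []p is T, p is F. ✗
b: []p is T, p is T. ✓
c: []p is T, p is T. ✓
d: []p is T, p is T. ✓
e: []p is T, p is T. ✓
f: []p is T, p is T. ✓
Satisfying worlds: {b, c, d, e, f}.

5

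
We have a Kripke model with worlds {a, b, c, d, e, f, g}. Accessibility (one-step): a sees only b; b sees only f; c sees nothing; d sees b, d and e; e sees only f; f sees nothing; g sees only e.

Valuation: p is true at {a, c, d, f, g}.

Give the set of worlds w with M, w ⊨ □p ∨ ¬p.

a: □p is F, ¬p is F. ✗
b: □p is T, ¬p is T. ✓
c: □p is T, ¬p is F. ✓
d: □p is F, ¬p is F. ✗
e: □p is T, ¬p is T. ✓
f: □p is T, ¬p is F. ✓
g: □p is F, ¬p is F. ✗

{b, c, e, f}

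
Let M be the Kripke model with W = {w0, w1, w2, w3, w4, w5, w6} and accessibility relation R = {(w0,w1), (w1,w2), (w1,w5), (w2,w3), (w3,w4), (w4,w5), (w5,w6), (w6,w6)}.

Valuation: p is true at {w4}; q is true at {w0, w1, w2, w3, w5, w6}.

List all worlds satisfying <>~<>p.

w0: successors {w1}; ~<>p there: w1:T. ✓
w1: successors {w2, w5}; ~<>p there: w2:T, w5:T. ✓
w2: successors {w3}; ~<>p there: w3:F. ✗
w3: successors {w4}; ~<>p there: w4:T. ✓
w4: successors {w5}; ~<>p there: w5:T. ✓
w5: successors {w6}; ~<>p there: w6:T. ✓
w6: successors {w6}; ~<>p there: w6:T. ✓

{w0, w1, w3, w4, w5, w6}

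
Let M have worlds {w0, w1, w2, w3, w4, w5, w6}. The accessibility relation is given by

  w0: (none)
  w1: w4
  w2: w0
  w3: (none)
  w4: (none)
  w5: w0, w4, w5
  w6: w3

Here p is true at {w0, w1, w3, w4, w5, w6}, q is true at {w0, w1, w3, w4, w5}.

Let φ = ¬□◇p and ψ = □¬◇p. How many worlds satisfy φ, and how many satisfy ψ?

For ¬□◇p:
w0: □◇p is T. ✗
w1: □◇p is F. ✓
w2: □◇p is F. ✓
w3: □◇p is T. ✗
w4: □◇p is T. ✗
w5: □◇p is F. ✓
w6: □◇p is F. ✓
— 4 worlds.
For □¬◇p:
w0: no successors, so □¬◇p holds vacuously. ✓
w1: successors {w4}; ¬◇p there: w4:T. ✓
w2: successors {w0}; ¬◇p there: w0:T. ✓
w3: no successors, so □¬◇p holds vacuously. ✓
w4: no successors, so □¬◇p holds vacuously. ✓
w5: successors {w0, w4, w5}; ¬◇p there: w0:T, w4:T, w5:F. ✗
w6: successors {w3}; ¬◇p there: w3:T. ✓
— 6 worlds.

4 and 6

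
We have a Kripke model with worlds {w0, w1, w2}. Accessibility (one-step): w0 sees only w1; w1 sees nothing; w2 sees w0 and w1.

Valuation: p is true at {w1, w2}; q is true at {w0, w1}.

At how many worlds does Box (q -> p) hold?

2

w0: successors {w1}; q -> p there: w1:T. ✓
w1: no successors, so Box (q -> p) holds vacuously. ✓
w2: successors {w0, w1}; q -> p there: w0:F, w1:T. ✗
Satisfying worlds: {w0, w1}.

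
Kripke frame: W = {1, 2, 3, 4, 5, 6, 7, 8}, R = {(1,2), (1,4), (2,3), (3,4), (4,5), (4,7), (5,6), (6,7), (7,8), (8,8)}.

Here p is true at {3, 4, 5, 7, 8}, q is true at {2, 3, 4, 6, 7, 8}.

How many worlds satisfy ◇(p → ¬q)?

1: successors {2, 4}; p → ¬q there: 2:T, 4:F. ✓
2: successors {3}; p → ¬q there: 3:F. ✗
3: successors {4}; p → ¬q there: 4:F. ✗
4: successors {5, 7}; p → ¬q there: 5:T, 7:F. ✓
5: successors {6}; p → ¬q there: 6:T. ✓
6: successors {7}; p → ¬q there: 7:F. ✗
7: successors {8}; p → ¬q there: 8:F. ✗
8: successors {8}; p → ¬q there: 8:F. ✗
Satisfying worlds: {1, 4, 5}.

3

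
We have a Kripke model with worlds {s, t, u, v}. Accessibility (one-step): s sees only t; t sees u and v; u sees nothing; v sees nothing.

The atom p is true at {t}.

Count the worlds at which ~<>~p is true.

s: <>~p is F. ✓
t: <>~p is T. ✗
u: <>~p is F. ✓
v: <>~p is F. ✓
Satisfying worlds: {s, u, v}.

3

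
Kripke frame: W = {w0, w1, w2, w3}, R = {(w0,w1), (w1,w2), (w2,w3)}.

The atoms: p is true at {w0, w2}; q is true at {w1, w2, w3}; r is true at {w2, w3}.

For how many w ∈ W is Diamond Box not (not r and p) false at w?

1

w0: successors {w1}; Box not (not r and p) there: w1:T. ✓
w1: successors {w2}; Box not (not r and p) there: w2:T. ✓
w2: successors {w3}; Box not (not r and p) there: w3:T. ✓
w3: no successors, so Diamond Box not (not r and p) fails. ✗
Satisfying worlds: {w0, w1, w2}.
So Diamond Box not (not r and p) fails at the other 1 world.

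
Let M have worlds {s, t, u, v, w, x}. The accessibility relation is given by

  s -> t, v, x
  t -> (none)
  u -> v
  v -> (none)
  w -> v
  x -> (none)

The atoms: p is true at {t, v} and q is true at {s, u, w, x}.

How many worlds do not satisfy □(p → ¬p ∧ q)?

3

s: successors {t, v, x}; p → ¬p ∧ q there: t:F, v:F, x:T. ✗
t: no successors, so □(p → ¬p ∧ q) holds vacuously. ✓
u: successors {v}; p → ¬p ∧ q there: v:F. ✗
v: no successors, so □(p → ¬p ∧ q) holds vacuously. ✓
w: successors {v}; p → ¬p ∧ q there: v:F. ✗
x: no successors, so □(p → ¬p ∧ q) holds vacuously. ✓
Satisfying worlds: {t, v, x}.
So □(p → ¬p ∧ q) fails at the other 3 worlds.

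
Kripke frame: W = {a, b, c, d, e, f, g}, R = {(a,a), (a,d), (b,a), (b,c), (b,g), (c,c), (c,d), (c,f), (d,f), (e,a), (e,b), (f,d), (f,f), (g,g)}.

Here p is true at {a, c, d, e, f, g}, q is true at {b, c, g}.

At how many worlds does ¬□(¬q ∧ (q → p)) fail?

a: □(¬q ∧ (q → p)) is T. ✗
b: □(¬q ∧ (q → p)) is F. ✓
c: □(¬q ∧ (q → p)) is F. ✓
d: □(¬q ∧ (q → p)) is T. ✗
e: □(¬q ∧ (q → p)) is F. ✓
f: □(¬q ∧ (q → p)) is T. ✗
g: □(¬q ∧ (q → p)) is F. ✓
Satisfying worlds: {b, c, e, g}.
So ¬□(¬q ∧ (q → p)) fails at the other 3 worlds.

3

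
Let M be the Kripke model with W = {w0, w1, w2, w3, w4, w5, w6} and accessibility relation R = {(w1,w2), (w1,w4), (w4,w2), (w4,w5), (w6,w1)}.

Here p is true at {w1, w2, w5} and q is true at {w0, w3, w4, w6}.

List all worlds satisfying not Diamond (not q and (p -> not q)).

w0: Diamond (not q and (p -> not q)) is F. ✓
w1: Diamond (not q and (p -> not q)) is T. ✗
w2: Diamond (not q and (p -> not q)) is F. ✓
w3: Diamond (not q and (p -> not q)) is F. ✓
w4: Diamond (not q and (p -> not q)) is T. ✗
w5: Diamond (not q and (p -> not q)) is F. ✓
w6: Diamond (not q and (p -> not q)) is T. ✗

{w0, w2, w3, w5}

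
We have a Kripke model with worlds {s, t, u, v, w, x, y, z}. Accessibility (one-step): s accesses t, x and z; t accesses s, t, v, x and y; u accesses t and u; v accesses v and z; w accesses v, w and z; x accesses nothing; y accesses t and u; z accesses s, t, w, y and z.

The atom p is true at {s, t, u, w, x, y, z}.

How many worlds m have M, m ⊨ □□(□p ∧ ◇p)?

1

s: successors {t, x, z}; □(□p ∧ ◇p) there: t:F, x:T, z:F. ✗
t: successors {s, t, v, x, y}; □(□p ∧ ◇p) there: s:F, t:F, v:F, x:T, y:F. ✗
u: successors {t, u}; □(□p ∧ ◇p) there: t:F, u:F. ✗
v: successors {v, z}; □(□p ∧ ◇p) there: v:F, z:F. ✗
w: successors {v, w, z}; □(□p ∧ ◇p) there: v:F, w:F, z:F. ✗
x: no successors, so □□(□p ∧ ◇p) holds vacuously. ✓
y: successors {t, u}; □(□p ∧ ◇p) there: t:F, u:F. ✗
z: successors {s, t, w, y, z}; □(□p ∧ ◇p) there: s:F, t:F, w:F, y:F, z:F. ✗
Satisfying worlds: {x}.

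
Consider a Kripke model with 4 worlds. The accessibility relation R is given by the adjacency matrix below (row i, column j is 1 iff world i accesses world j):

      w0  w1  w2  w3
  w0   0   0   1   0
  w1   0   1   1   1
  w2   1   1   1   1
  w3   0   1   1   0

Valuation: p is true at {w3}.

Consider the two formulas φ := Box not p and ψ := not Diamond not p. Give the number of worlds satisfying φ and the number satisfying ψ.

2 and 0

For Box not p:
w0: successors {w2}; not p there: w2:T. ✓
w1: successors {w1, w2, w3}; not p there: w1:T, w2:T, w3:F. ✗
w2: successors {w0, w1, w2, w3}; not p there: w0:T, w1:T, w2:T, w3:F. ✗
w3: successors {w1, w2}; not p there: w1:T, w2:T. ✓
— 2 worlds.
For not Diamond not p:
w0: Diamond not p is T. ✗
w1: Diamond not p is T. ✗
w2: Diamond not p is T. ✗
w3: Diamond not p is T. ✗
— 0 worlds.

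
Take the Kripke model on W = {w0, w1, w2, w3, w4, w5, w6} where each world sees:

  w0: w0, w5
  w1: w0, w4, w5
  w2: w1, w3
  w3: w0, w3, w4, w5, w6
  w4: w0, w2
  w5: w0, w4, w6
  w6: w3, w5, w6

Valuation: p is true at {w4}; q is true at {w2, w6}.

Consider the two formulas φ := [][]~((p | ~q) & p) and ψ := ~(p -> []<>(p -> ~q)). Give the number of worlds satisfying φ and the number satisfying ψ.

For [][]~((p | ~q) & p):
w0: successors {w0, w5}; []~((p | ~q) & p) there: w0:T, w5:F. ✗
w1: successors {w0, w4, w5}; []~((p | ~q) & p) there: w0:T, w4:T, w5:F. ✗
w2: successors {w1, w3}; []~((p | ~q) & p) there: w1:F, w3:F. ✗
w3: successors {w0, w3, w4, w5, w6}; []~((p | ~q) & p) there: w0:T, w3:F, w4:T, w5:F, w6:T. ✗
w4: successors {w0, w2}; []~((p | ~q) & p) there: w0:T, w2:T. ✓
w5: successors {w0, w4, w6}; []~((p | ~q) & p) there: w0:T, w4:T, w6:T. ✓
w6: successors {w3, w5, w6}; []~((p | ~q) & p) there: w3:F, w5:F, w6:T. ✗
— 2 worlds.
For ~(p -> []<>(p -> ~q)):
w0: p -> []<>(p -> ~q) is T. ✗
w1: p -> []<>(p -> ~q) is T. ✗
w2: p -> []<>(p -> ~q) is T. ✗
w3: p -> []<>(p -> ~q) is T. ✗
w4: p -> []<>(p -> ~q) is T. ✗
w5: p -> []<>(p -> ~q) is T. ✗
w6: p -> []<>(p -> ~q) is T. ✗
— 0 worlds.

2 and 0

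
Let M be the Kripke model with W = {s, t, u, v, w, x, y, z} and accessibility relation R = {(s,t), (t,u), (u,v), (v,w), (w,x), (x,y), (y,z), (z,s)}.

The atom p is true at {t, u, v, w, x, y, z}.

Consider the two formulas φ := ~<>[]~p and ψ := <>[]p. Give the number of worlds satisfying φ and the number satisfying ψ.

For ~<>[]~p:
s: <>[]~p is F. ✓
t: <>[]~p is F. ✓
u: <>[]~p is F. ✓
v: <>[]~p is F. ✓
w: <>[]~p is F. ✓
x: <>[]~p is F. ✓
y: <>[]~p is T. ✗
z: <>[]~p is F. ✓
— 7 worlds.
For <>[]p:
s: successors {t}; []p there: t:T. ✓
t: successors {u}; []p there: u:T. ✓
u: successors {v}; []p there: v:T. ✓
v: successors {w}; []p there: w:T. ✓
w: successors {x}; []p there: x:T. ✓
x: successors {y}; []p there: y:T. ✓
y: successors {z}; []p there: z:F. ✗
z: successors {s}; []p there: s:T. ✓
— 7 worlds.

7 and 7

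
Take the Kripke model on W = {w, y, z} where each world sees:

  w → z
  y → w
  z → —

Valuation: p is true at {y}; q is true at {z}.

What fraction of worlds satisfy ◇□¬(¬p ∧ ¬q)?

w: successors {z}; □¬(¬p ∧ ¬q) there: z:T. ✓
y: successors {w}; □¬(¬p ∧ ¬q) there: w:T. ✓
z: no successors, so ◇□¬(¬p ∧ ¬q) fails. ✗
That's 2 of 3 worlds, so 2/3.

2/3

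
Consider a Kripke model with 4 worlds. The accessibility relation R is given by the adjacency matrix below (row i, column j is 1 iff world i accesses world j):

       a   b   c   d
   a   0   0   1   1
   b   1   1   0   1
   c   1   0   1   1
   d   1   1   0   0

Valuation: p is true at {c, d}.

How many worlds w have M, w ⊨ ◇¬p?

3

a: successors {c, d}; ¬p there: c:F, d:F. ✗
b: successors {a, b, d}; ¬p there: a:T, b:T, d:F. ✓
c: successors {a, c, d}; ¬p there: a:T, c:F, d:F. ✓
d: successors {a, b}; ¬p there: a:T, b:T. ✓
Satisfying worlds: {b, c, d}.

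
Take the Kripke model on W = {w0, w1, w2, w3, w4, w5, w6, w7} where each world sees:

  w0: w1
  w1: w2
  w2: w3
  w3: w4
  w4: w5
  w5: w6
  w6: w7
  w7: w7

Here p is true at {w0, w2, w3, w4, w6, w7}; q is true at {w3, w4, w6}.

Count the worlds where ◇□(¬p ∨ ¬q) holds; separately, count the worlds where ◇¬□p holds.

5 and 1

For ◇□(¬p ∨ ¬q):
w0: successors {w1}; □(¬p ∨ ¬q) there: w1:T. ✓
w1: successors {w2}; □(¬p ∨ ¬q) there: w2:F. ✗
w2: successors {w3}; □(¬p ∨ ¬q) there: w3:F. ✗
w3: successors {w4}; □(¬p ∨ ¬q) there: w4:T. ✓
w4: successors {w5}; □(¬p ∨ ¬q) there: w5:F. ✗
w5: successors {w6}; □(¬p ∨ ¬q) there: w6:T. ✓
w6: successors {w7}; □(¬p ∨ ¬q) there: w7:T. ✓
w7: successors {w7}; □(¬p ∨ ¬q) there: w7:T. ✓
— 5 worlds.
For ◇¬□p:
w0: successors {w1}; ¬□p there: w1:F. ✗
w1: successors {w2}; ¬□p there: w2:F. ✗
w2: successors {w3}; ¬□p there: w3:F. ✗
w3: successors {w4}; ¬□p there: w4:T. ✓
w4: successors {w5}; ¬□p there: w5:F. ✗
w5: successors {w6}; ¬□p there: w6:F. ✗
w6: successors {w7}; ¬□p there: w7:F. ✗
w7: successors {w7}; ¬□p there: w7:F. ✗
— 1 world.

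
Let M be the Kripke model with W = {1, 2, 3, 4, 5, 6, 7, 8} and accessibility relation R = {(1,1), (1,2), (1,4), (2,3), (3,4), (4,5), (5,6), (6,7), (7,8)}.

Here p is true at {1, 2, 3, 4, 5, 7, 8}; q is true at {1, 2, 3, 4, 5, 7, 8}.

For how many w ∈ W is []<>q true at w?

1: successors {1, 2, 4}; <>q there: 1:T, 2:T, 4:T. ✓
2: successors {3}; <>q there: 3:T. ✓
3: successors {4}; <>q there: 4:T. ✓
4: successors {5}; <>q there: 5:F. ✗
5: successors {6}; <>q there: 6:T. ✓
6: successors {7}; <>q there: 7:T. ✓
7: successors {8}; <>q there: 8:F. ✗
8: no successors, so []<>q holds vacuously. ✓
Satisfying worlds: {1, 2, 3, 5, 6, 8}.

6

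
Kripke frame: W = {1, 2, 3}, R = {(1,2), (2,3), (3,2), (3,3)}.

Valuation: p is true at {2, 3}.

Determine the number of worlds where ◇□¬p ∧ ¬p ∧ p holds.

0

1: ◇□¬p ∧ ¬p is F, p is F. ✗
2: ◇□¬p ∧ ¬p is F, p is T. ✗
3: ◇□¬p ∧ ¬p is F, p is T. ✗
Satisfying worlds: ∅.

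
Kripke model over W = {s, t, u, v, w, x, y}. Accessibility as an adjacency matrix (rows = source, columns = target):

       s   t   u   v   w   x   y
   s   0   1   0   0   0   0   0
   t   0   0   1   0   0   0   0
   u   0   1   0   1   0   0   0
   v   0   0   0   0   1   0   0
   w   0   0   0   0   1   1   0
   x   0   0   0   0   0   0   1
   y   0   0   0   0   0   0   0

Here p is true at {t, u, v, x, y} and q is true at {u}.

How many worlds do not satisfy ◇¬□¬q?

s: successors {t}; ¬□¬q there: t:T. ✓
t: successors {u}; ¬□¬q there: u:F. ✗
u: successors {t, v}; ¬□¬q there: t:T, v:F. ✓
v: successors {w}; ¬□¬q there: w:F. ✗
w: successors {w, x}; ¬□¬q there: w:F, x:F. ✗
x: successors {y}; ¬□¬q there: y:F. ✗
y: no successors, so ◇¬□¬q fails. ✗
Satisfying worlds: {s, u}.
So ◇¬□¬q fails at the other 5 worlds.

5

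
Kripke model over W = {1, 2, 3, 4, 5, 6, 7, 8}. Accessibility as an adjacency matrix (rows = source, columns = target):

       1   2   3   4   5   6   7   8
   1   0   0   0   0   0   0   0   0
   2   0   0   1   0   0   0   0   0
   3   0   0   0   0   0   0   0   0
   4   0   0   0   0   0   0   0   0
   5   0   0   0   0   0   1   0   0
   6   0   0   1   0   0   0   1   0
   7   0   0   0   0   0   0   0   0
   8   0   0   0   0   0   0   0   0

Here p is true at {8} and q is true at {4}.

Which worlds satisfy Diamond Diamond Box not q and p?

1: Diamond Diamond Box not q is F, p is F. ✗
2: Diamond Diamond Box not q is F, p is F. ✗
3: Diamond Diamond Box not q is F, p is F. ✗
4: Diamond Diamond Box not q is F, p is F. ✗
5: Diamond Diamond Box not q is T, p is F. ✗
6: Diamond Diamond Box not q is F, p is F. ✗
7: Diamond Diamond Box not q is F, p is F. ✗
8: Diamond Diamond Box not q is F, p is T. ✗

∅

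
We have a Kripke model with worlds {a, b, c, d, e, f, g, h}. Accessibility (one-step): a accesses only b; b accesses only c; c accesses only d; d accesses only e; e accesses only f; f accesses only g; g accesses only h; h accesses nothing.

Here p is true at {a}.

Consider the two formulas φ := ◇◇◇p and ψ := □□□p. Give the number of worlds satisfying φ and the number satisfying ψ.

0 and 3

For ◇◇◇p:
a: successors {b}; ◇◇p there: b:F. ✗
b: successors {c}; ◇◇p there: c:F. ✗
c: successors {d}; ◇◇p there: d:F. ✗
d: successors {e}; ◇◇p there: e:F. ✗
e: successors {f}; ◇◇p there: f:F. ✗
f: successors {g}; ◇◇p there: g:F. ✗
g: successors {h}; ◇◇p there: h:F. ✗
h: no successors, so ◇◇◇p fails. ✗
— 0 worlds.
For □□□p:
a: successors {b}; □□p there: b:F. ✗
b: successors {c}; □□p there: c:F. ✗
c: successors {d}; □□p there: d:F. ✗
d: successors {e}; □□p there: e:F. ✗
e: successors {f}; □□p there: f:F. ✗
f: successors {g}; □□p there: g:T. ✓
g: successors {h}; □□p there: h:T. ✓
h: no successors, so □□□p holds vacuously. ✓
— 3 worlds.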